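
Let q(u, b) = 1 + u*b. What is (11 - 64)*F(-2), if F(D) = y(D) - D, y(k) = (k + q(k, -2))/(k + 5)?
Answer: -159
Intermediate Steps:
q(u, b) = 1 + b*u
y(k) = (1 - k)/(5 + k) (y(k) = (k + (1 - 2*k))/(k + 5) = (1 - k)/(5 + k))
F(D) = -D + (1 - D)/(5 + D) (F(D) = (1 - D)/(5 + D) - D = -D + (1 - D)/(5 + D))
(11 - 64)*F(-2) = (11 - 64)*((1 - 1*(-2) - 1*(-2)*(5 - 2))/(5 - 2)) = -53*(1 + 2 - 1*(-2)*3)/3 = -53*(1 + 2 + 6)/3 = -53*9/3 = -53*3 = -159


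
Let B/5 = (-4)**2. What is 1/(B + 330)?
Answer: 1/410 ≈ 0.0024390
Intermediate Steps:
B = 80 (B = 5*(-4)**2 = 5*16 = 80)
1/(B + 330) = 1/(80 + 330) = 1/410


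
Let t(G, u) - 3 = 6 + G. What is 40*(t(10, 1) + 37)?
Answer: 2240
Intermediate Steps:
t(G, u) = 9 + G (t(G, u) = 3 + (6 + G) = 9 + G)
40*(t(10, 1) + 37) = 40*((9 + 10) + 37) = 40*(19 + 37) = 40*56 = 2240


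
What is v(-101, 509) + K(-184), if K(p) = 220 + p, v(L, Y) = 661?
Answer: 697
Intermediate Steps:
v(-101, 509) + K(-184) = 661 + (220 - 184) = 661 + 36 = 697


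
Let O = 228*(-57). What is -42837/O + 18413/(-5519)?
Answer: -959315/23908308 ≈ -0.040125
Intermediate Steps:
O = -12996
-42837/O + 18413/(-5519) = -42837/(-12996) + 18413/(-5519) = -42837*(-1/12996) + 18413*(-1/5519) = 14279/4332 - 18413/5519 = -959315/23908308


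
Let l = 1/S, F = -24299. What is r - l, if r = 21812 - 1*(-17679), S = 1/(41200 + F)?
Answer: 22590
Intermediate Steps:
S = 1/16901 (S = 1/(41200 - 24299) = 1/16901 ≈ 5.9168e-5)
r = 39491 (r = 21812 + 17679 = 39491)
l = 16901 (l = 1/(1/16901) = 16901)
r - l = 39491 - 1*16901 = 39491 - 16901 = 22590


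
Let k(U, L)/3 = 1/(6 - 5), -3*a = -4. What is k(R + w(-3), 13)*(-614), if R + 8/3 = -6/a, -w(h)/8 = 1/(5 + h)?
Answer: -1842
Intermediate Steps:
a = 4/3 (a = -⅓*(-4) = 4/3 ≈ 1.3333)
w(h) = -8/(5 + h)
R = -43/6 (R = -8/3 - 6/4/3 = -8/3 - 6*¾ = -8/3 - 9/2 = -43/6 ≈ -7.1667)
k(U, L) = 3 (k(U, L) = 3/(6 - 5) = 3/1 = 3*1 = 3)
k(R + w(-3), 13)*(-614) = 3*(-614) = -1842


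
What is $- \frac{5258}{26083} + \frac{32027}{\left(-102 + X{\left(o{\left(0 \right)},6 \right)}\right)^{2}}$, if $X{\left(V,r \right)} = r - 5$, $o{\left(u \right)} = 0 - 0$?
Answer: $\frac{781723383}{266072683} \approx 2.938$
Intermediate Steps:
$o{\left(u \right)} = 0$ ($o{\left(u \right)} = 0 + 0 = 0$)
$X{\left(V,r \right)} = -5 + r$ ($X{\left(V,r \right)} = r - 5 = -5 + r$)
$- \frac{5258}{26083} + \frac{32027}{\left(-102 + X{\left(o{\left(0 \right)},6 \right)}\right)^{2}} = - \frac{5258}{26083} + \frac{32027}{\left(-102 + \left(-5 + 6\right)\right)^{2}} = \left(-5258\right) \frac{1}{26083} + \frac{32027}{\left(-102 + 1\right)^{2}} = - \frac{5258}{26083} + \frac{32027}{\left(-101\right)^{2}} = - \frac{5258}{26083} + \frac{32027}{10201} = \frac{781723383}{266072683}$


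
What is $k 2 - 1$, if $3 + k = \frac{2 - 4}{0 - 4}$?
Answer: $-6$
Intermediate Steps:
$k = - \frac{5}{2}$ ($k = -3 + \frac{2 - 4}{0 - 4} = -3 - \frac{2}{-4} = -3 - - \frac{1}{2} = -3 + \frac{1}{2} = - \frac{5}{2} \approx -2.5$)
$k 2 - 1 = \left(- \frac{5}{2}\right) 2 - 1 = -5 - 1 = -6$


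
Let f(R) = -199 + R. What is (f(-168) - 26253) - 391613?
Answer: -418233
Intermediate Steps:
(f(-168) - 26253) - 391613 = ((-199 - 168) - 26253) - 391613 = (-367 - 26253) - 391613 = -26620 - 391613 = -418233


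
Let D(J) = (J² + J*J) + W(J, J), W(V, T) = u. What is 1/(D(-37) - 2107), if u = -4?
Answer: 1/627 ≈ 0.0015949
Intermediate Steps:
W(V, T) = -4
D(J) = -4 + 2*J² (D(J) = (J² + J*J) - 4 = (J² + J²) - 4 = 2*J² - 4 = -4 + 2*J²)
1/(D(-37) - 2107) = 1/((-4 + 2*(-37)²) - 2107) = 1/((-4 + 2*1369) - 2107) = 1/((-4 + 2738) - 2107) = 1/(2734 - 2107) = 1/627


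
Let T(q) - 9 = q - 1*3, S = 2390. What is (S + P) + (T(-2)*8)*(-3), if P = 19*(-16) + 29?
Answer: 2019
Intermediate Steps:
T(q) = 6 + q (T(q) = 9 + (q - 1*3) = 9 + (q - 3) = 9 + (-3 + q) = 6 + q)
P = -275 (P = -304 + 29 = -275)
(S + P) + (T(-2)*8)*(-3) = (2390 - 275) + ((6 - 2)*8)*(-3) = 2115 + (4*8)*(-3) = 2115 + 32*(-3) = 2115 - 96 = 2019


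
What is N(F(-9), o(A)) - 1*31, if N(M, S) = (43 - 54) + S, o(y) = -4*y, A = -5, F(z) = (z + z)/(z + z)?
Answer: -22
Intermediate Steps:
F(z) = 1 (F(z) = (2*z)/((2*z)) = (2*z)*(1/(2*z)) = 1)
N(M, S) = -11 + S
N(F(-9), o(A)) - 1*31 = (-11 - 4*(-5)) - 1*31 = (-11 + 20) - 31 = 9 - 31 = -22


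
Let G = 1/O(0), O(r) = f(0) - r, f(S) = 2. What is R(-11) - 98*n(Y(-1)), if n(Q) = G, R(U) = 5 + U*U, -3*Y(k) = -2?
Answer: 77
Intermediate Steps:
Y(k) = 2/3 (Y(k) = -1/3*(-2) = 2/3)
R(U) = 5 + U**2
O(r) = 2 - r
G = 1/2 (G = 1/(2 - 1*0) = 1/(2 + 0) = 1/2 ≈ 0.50000)
n(Q) = 1/2
R(-11) - 98*n(Y(-1)) = (5 + (-11)**2) - 98*1/2 = (5 + 121) - 49 = 126 - 49 = 77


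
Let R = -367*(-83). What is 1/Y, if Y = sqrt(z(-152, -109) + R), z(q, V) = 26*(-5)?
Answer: sqrt(619)/4333 ≈ 0.0057419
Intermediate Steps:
R = 30461
z(q, V) = -130
Y = 7*sqrt(619) (Y = sqrt(-130 + 30461) = sqrt(30331) = 7*sqrt(619) ≈ 174.16)
1/Y = 1/(7*sqrt(619)) = sqrt(619)/4333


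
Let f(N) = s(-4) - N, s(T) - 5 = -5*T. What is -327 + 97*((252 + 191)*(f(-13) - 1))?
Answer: 1589600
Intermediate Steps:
s(T) = 5 - 5*T
f(N) = 25 - N (f(N) = (5 - 5*(-4)) - N = (5 + 20) - N = 25 - N)
-327 + 97*((252 + 191)*(f(-13) - 1)) = -327 + 97*((252 + 191)*((25 - 1*(-13)) - 1)) = -327 + 97*(443*((25 + 13) - 1)) = -327 + 97*(443*(38 - 1)) = -327 + 97*(443*37) = -327 + 97*16391 = -327 + 1589927 = 1589600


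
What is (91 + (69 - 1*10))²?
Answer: 22500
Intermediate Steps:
(91 + (69 - 1*10))² = (91 + (69 - 10))² = (91 + 59)² = 150² = 22500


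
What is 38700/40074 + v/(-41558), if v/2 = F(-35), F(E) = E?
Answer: 134258315/138782941 ≈ 0.96740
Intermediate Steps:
v = -70 (v = 2*(-35) = -70)
38700/40074 + v/(-41558) = 38700/40074 - 70/(-41558) = 38700*(1/40074) - 70*(-1/41558) = 6450/6679 + 35/20779 = 134258315/138782941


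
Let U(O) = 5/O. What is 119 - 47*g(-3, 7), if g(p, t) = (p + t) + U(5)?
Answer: -116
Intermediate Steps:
g(p, t) = 1 + p + t (g(p, t) = (p + t) + 5/5 = (p + t) + 5*(1/5) = (p + t) + 1 = 1 + p + t)
119 - 47*g(-3, 7) = 119 - 47*(1 - 3 + 7) = 119 - 47*5 = 119 - 235 = -116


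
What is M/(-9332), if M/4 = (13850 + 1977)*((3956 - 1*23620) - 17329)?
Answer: 585488211/2333 ≈ 2.5096e+5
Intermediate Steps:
M = -2341952844 (M = 4*((13850 + 1977)*((3956 - 1*23620) - 17329)) = 4*(15827*((3956 - 23620) - 17329)) = 4*(15827*(-19664 - 17329)) = 4*(15827*(-36993)) = 4*(-585488211) = -2341952844)
M/(-9332) = -2341952844/(-9332) = -2341952844*(-1/9332) = 585488211/2333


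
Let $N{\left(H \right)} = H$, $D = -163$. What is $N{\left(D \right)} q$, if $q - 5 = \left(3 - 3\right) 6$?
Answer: $-815$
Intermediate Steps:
$q = 5$ ($q = 5 + \left(3 - 3\right) 6 = 5 + 0 \cdot 6 = 5 + 0 = 5$)
$N{\left(D \right)} q = \left(-163\right) 5 = -815$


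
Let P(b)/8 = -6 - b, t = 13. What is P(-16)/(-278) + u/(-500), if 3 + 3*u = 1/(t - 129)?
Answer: -6911489/24186000 ≈ -0.28576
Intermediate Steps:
P(b) = -48 - 8*b (P(b) = 8*(-6 - b) = -48 - 8*b)
u = -349/348 (u = -1 + 1/(3*(13 - 129)) = -1 + (⅓)/(-116) = -1 + (⅓)*(-1/116) = -1 - 1/348 = -349/348 ≈ -1.0029)
P(-16)/(-278) + u/(-500) = (-48 - 8*(-16))/(-278) - 349/348/(-500) = (-48 + 128)*(-1/278) - 349/348*(-1/500) = 80*(-1/278) + 349/174000 = -40/139 + 349/174000 = -6911489/24186000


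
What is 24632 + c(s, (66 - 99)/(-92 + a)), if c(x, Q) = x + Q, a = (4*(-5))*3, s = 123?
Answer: 3762793/152 ≈ 24755.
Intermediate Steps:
a = -60 (a = -20*3 = -60)
c(x, Q) = Q + x
24632 + c(s, (66 - 99)/(-92 + a)) = 24632 + ((66 - 99)/(-92 - 60) + 123) = 24632 + (-33/(-152) + 123) = 24632 + (-33*(-1/152) + 123) = 24632 + (33/152 + 123) = 24632 + 18729/152 = 3762793/152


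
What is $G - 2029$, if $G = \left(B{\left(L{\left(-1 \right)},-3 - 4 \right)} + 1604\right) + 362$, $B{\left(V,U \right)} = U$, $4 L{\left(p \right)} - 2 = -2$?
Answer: $-70$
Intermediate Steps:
$L{\left(p \right)} = 0$ ($L{\left(p \right)} = \frac{1}{2} + \frac{1}{4} \left(-2\right) = \frac{1}{2} - \frac{1}{2} = 0$)
$G = 1959$ ($G = \left(\left(-3 - 4\right) + 1604\right) + 362 = \left(-7 + 1604\right) + 362 = 1597 + 362 = 1959$)
$G - 2029 = 1959 - 2029 = -70$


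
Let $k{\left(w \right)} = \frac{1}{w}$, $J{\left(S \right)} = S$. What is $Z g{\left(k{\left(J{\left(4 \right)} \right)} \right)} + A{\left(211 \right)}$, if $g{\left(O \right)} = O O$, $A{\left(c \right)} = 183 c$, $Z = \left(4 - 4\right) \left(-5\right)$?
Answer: $38613$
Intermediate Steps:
$Z = 0$ ($Z = 0 \left(-5\right) = 0$)
$g{\left(O \right)} = O^{2}$
$Z g{\left(k{\left(J{\left(4 \right)} \right)} \right)} + A{\left(211 \right)} = 0 \left(\frac{1}{4}\right)^{2} + 183 \cdot 211 = \frac{0}{16} + 38613 = 0 \cdot \frac{1}{16} + 38613 = 0 + 38613 = 38613$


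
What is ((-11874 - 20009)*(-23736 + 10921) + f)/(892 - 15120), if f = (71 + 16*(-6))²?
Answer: -204290635/7114 ≈ -28717.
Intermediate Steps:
f = 625 (f = (71 - 96)² = (-25)² = 625)
((-11874 - 20009)*(-23736 + 10921) + f)/(892 - 15120) = ((-11874 - 20009)*(-23736 + 10921) + 625)/(892 - 15120) = (-31883*(-12815) + 625)/(-14228) = (408580645 + 625)*(-1/14228) = 408581270*(-1/14228) = -204290635/7114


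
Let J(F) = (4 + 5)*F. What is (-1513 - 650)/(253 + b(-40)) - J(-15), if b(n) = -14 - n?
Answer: 11834/93 ≈ 127.25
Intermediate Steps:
J(F) = 9*F
(-1513 - 650)/(253 + b(-40)) - J(-15) = (-1513 - 650)/(253 + (-14 - 1*(-40))) - 9*(-15) = -2163/(253 + (-14 + 40)) - 1*(-135) = -2163/(253 + 26) + 135 = -2163/279 + 135 = -2163*1/279 + 135 = -721/93 + 135 = 11834/93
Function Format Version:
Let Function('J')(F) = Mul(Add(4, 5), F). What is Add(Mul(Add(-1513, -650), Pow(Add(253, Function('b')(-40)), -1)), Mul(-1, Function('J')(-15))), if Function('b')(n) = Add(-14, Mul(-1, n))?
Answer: Rational(11834, 93) ≈ 127.25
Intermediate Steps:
Function('J')(F) = Mul(9, F)
Add(Mul(Add(-1513, -650), Pow(Add(253, Function('b')(-40)), -1)), Mul(-1, Function('J')(-15))) = Add(Mul(Add(-1513, -650), Pow(Add(253, Add(-14, Mul(-1, -40))), -1)), Mul(-1, Mul(9, -15))) = Add(Mul(-2163, Pow(Add(253, Add(-14, 40)), -1)), Mul(-1, -135)) = Add(Mul(-2163, Pow(Add(253, 26), -1)), 135) = Add(Mul(-2163, Pow(279, -1)), 135) = Add(Mul(-2163, Rational(1, 279)), 135) = Add(Rational(-721, 93), 135) = Rational(11834, 93)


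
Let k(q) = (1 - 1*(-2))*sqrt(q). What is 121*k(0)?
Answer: 0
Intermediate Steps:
k(q) = 3*sqrt(q) (k(q) = (1 + 2)*sqrt(q) = 3*sqrt(q))
121*k(0) = 121*(3*sqrt(0)) = 121*(3*0) = 121*0 = 0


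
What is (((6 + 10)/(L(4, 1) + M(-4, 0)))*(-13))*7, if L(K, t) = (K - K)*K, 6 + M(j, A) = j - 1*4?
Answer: 104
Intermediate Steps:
M(j, A) = -10 + j (M(j, A) = -6 + (j - 1*4) = -6 + (j - 4) = -6 + (-4 + j) = -10 + j)
L(K, t) = 0 (L(K, t) = 0*K = 0)
(((6 + 10)/(L(4, 1) + M(-4, 0)))*(-13))*7 = (((6 + 10)/(0 + (-10 - 4)))*(-13))*7 = ((16/(0 - 14))*(-13))*7 = ((16/(-14))*(-13))*7 = ((16*(-1/14))*(-13))*7 = -8/7*(-13)*7 = (104/7)*7 = 104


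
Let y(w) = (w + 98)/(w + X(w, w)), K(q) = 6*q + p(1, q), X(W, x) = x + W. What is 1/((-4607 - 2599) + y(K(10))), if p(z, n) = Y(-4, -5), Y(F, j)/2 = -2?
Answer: -12/86461 ≈ -0.00013879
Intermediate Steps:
Y(F, j) = -4 (Y(F, j) = 2*(-2) = -4)
p(z, n) = -4
X(W, x) = W + x
K(q) = -4 + 6*q (K(q) = 6*q - 4 = -4 + 6*q)
y(w) = (98 + w)/(3*w) (y(w) = (w + 98)/(w + (w + w)) = (98 + w)/(w + 2*w) = (98 + w)/((3*w)) = (98 + w)*(1/(3*w)) = (98 + w)/(3*w))
1/((-4607 - 2599) + y(K(10))) = 1/((-4607 - 2599) + (98 + (-4 + 6*10))/(3*(-4 + 6*10))) = 1/(-7206 + (98 + (-4 + 60))/(3*(-4 + 60))) = 1/(-7206 + (⅓)*(98 + 56)/56) = 1/(-7206 + (⅓)*(1/56)*154) = 1/(-7206 + 11/12) = 1/(-86461/12) = -12/86461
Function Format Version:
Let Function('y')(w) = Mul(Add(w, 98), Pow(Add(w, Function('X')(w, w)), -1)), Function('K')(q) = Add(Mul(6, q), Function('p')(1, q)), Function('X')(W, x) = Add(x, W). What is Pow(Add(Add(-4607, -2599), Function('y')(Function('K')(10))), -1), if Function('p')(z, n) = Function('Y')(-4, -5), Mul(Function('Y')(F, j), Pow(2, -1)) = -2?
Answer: Rational(-12, 86461) ≈ -0.00013879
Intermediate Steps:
Function('Y')(F, j) = -4 (Function('Y')(F, j) = Mul(2, -2) = -4)
Function('p')(z, n) = -4
Function('X')(W, x) = Add(W, x)
Function('K')(q) = Add(-4, Mul(6, q)) (Function('K')(q) = Add(Mul(6, q), -4) = Add(-4, Mul(6, q)))
Function('y')(w) = Mul(Rational(1, 3), Pow(w, -1), Add(98, w)) (Function('y')(w) = Mul(Add(w, 98), Pow(Add(w, Add(w, w)), -1)) = Mul(Add(98, w), Pow(Add(w, Mul(2, w)), -1)) = Mul(Add(98, w), Pow(Mul(3, w), -1)) = Mul(Add(98, w), Mul(Rational(1, 3), Pow(w, -1))) = Mul(Rational(1, 3), Pow(w, -1), Add(98, w)))
Pow(Add(Add(-4607, -2599), Function('y')(Function('K')(10))), -1) = Pow(Add(Add(-4607, -2599), Mul(Rational(1, 3), Pow(Add(-4, Mul(6, 10)), -1), Add(98, Add(-4, Mul(6, 10))))), -1) = Pow(Add(-7206, Mul(Rational(1, 3), Pow(Add(-4, 60), -1), Add(98, Add(-4, 60)))), -1) = Pow(Add(-7206, Mul(Rational(1, 3), Pow(56, -1), Add(98, 56))), -1) = Pow(Add(-7206, Mul(Rational(1, 3), Rational(1, 56), 154)), -1) = Pow(Add(-7206, Rational(11, 12)), -1) = Pow(Rational(-86461, 12), -1) = Rational(-12, 86461)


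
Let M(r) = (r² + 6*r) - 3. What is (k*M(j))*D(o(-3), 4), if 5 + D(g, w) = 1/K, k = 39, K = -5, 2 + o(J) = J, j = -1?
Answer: 8112/5 ≈ 1622.4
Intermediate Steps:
M(r) = -3 + r² + 6*r
o(J) = -2 + J
D(g, w) = -26/5 (D(g, w) = -5 + 1/(-5) = -5 - ⅕ = -26/5)
(k*M(j))*D(o(-3), 4) = (39*(-3 + (-1)² + 6*(-1)))*(-26/5) = (39*(-3 + 1 - 6))*(-26/5) = (39*(-8))*(-26/5) = -312*(-26/5) = 8112/5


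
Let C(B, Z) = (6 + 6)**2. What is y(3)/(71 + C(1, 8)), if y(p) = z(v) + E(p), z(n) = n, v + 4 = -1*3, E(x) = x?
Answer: -4/215 ≈ -0.018605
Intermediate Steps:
C(B, Z) = 144 (C(B, Z) = 12**2 = 144)
v = -7 (v = -4 - 1*3 = -4 - 3 = -7)
y(p) = -7 + p
y(3)/(71 + C(1, 8)) = (-7 + 3)/(71 + 144) = -4/215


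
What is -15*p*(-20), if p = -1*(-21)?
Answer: 6300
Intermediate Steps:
p = 21
-15*p*(-20) = -15*21*(-20) = -315*(-20) = 6300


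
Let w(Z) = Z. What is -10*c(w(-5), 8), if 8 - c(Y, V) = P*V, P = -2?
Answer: -240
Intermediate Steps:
c(Y, V) = 8 + 2*V (c(Y, V) = 8 - (-2)*V = 8 + 2*V)
-10*c(w(-5), 8) = -10*(8 + 2*8) = -10*(8 + 16) = -10*24 = -240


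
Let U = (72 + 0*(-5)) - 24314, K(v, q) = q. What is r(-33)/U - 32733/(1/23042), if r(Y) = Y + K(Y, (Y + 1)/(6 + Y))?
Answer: -493671656884865/654534 ≈ -7.5423e+8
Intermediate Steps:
U = -24242 (U = (72 + 0) - 24314 = 72 - 24314 = -24242)
r(Y) = Y + (1 + Y)/(6 + Y) (r(Y) = Y + (Y + 1)/(6 + Y) = Y + (1 + Y)/(6 + Y))
r(-33)/U - 32733/(1/23042) = ((1 - 33 - 33*(6 - 33))/(6 - 33))/(-24242) - 32733/(1/23042) = ((1 - 33 - 33*(-27))/(-27))*(-1/24242) - 32733/1/23042 = -(1 - 33 + 891)/27*(-1/24242) - 32733*23042 = -1/27*859*(-1/24242) - 754233786 = -859/27*(-1/24242) - 754233786 = 859/654534 - 754233786 = -493671656884865/654534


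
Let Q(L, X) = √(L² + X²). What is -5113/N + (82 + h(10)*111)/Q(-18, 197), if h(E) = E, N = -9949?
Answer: 5113/9949 + 1192*√39133/39133 ≈ 6.5396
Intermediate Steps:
-5113/N + (82 + h(10)*111)/Q(-18, 197) = -5113/(-9949) + (82 + 10*111)/(√((-18)² + 197²)) = -5113*(-1/9949) + (82 + 1110)/(√(324 + 38809)) = 5113/9949 + 1192/(√39133) = 5113/9949 + 1192*(√39133/39133) = 5113/9949 + 1192*√39133/39133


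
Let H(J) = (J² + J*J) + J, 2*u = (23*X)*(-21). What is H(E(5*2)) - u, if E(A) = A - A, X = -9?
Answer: -4347/2 ≈ -2173.5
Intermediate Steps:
E(A) = 0
u = 4347/2 (u = ((23*(-9))*(-21))/2 = (-207*(-21))/2 = (½)*4347 = 4347/2 ≈ 2173.5)
H(J) = J + 2*J² (H(J) = (J² + J²) + J = 2*J² + J = J + 2*J²)
H(E(5*2)) - u = 0*(1 + 2*0) - 1*4347/2 = 0*(1 + 0) - 4347/2 = 0*1 - 4347/2 = 0 - 4347/2 = -4347/2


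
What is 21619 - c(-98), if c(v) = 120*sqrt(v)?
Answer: 21619 - 840*I*sqrt(2) ≈ 21619.0 - 1187.9*I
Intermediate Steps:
21619 - c(-98) = 21619 - 120*sqrt(-98) = 21619 - 120*7*I*sqrt(2) = 21619 - 840*I*sqrt(2)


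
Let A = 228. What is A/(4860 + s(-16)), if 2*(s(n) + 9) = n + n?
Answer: 228/4835 ≈ 0.047156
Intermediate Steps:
s(n) = -9 + n (s(n) = -9 + (n + n)/2 = -9 + (2*n)/2 = -9 + n)
A/(4860 + s(-16)) = 228/(4860 + (-9 - 16)) = 228/(4860 - 25) = 228/4835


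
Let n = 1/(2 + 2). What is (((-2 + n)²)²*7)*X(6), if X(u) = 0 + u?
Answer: 50421/128 ≈ 393.91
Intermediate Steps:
X(u) = u
n = ¼ (n = 1/4 = ¼ ≈ 0.25000)
(((-2 + n)²)²*7)*X(6) = (((-2 + ¼)²)²*7)*6 = (((-7/4)²)²*7)*6 = ((49/16)²*7)*6 = ((2401/256)*7)*6 = (16807/256)*6 = 50421/128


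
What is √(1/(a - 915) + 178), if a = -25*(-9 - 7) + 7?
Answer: 3*√1275969/254 ≈ 13.342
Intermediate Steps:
a = 407 (a = -25*(-16) + 7 = 400 + 7 = 407)
√(1/(a - 915) + 178) = √(1/(407 - 915) + 178) = √(1/(-508) + 178) = √(-1/508 + 178) = √(90423/508) = 3*√1275969/254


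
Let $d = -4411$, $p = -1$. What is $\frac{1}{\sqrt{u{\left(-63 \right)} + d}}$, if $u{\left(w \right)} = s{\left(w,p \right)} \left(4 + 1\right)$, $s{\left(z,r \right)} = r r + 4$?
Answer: $- \frac{i \sqrt{4386}}{4386} \approx - 0.0151 i$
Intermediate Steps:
$s{\left(z,r \right)} = 4 + r^{2}$ ($s{\left(z,r \right)} = r^{2} + 4 = 4 + r^{2}$)
$u{\left(w \right)} = 25$ ($u{\left(w \right)} = \left(4 + \left(-1\right)^{2}\right) \left(4 + 1\right) = \left(4 + 1\right) 5 = 5 \cdot 5 = 25$)
$\frac{1}{\sqrt{u{\left(-63 \right)} + d}} = \frac{1}{\sqrt{25 - 4411}} = \frac{1}{\sqrt{-4386}} = \frac{1}{i \sqrt{4386}} = - \frac{i \sqrt{4386}}{4386}$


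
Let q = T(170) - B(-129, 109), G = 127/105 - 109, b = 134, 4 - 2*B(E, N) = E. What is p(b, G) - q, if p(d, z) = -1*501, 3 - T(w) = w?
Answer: -535/2 ≈ -267.50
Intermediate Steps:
B(E, N) = 2 - E/2
T(w) = 3 - w
G = -11318/105 (G = 127*(1/105) - 109 = 127/105 - 109 = -11318/105 ≈ -107.79)
p(d, z) = -501
q = -467/2 (q = (3 - 1*170) - (2 - ½*(-129)) = (3 - 170) - (2 + 129/2) = -167 - 1*133/2 = -167 - 133/2 = -467/2 ≈ -233.50)
p(b, G) - q = -501 - 1*(-467/2) = -501 + 467/2 = -535/2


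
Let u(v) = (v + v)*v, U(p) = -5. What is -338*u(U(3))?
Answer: -16900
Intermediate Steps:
u(v) = 2*v² (u(v) = (2*v)*v = 2*v²)
-338*u(U(3)) = -676*(-5)² = -676*25 = -338*50 = -16900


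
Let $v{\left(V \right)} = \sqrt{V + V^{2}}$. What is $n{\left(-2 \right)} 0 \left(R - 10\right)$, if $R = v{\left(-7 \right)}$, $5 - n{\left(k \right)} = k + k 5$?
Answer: $0$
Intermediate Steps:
$n{\left(k \right)} = 5 - 6 k$ ($n{\left(k \right)} = 5 - \left(k + k 5\right) = 5 - \left(k + 5 k\right) = 5 - 6 k$)
$R = \sqrt{42}$ ($R = \sqrt{- 7 \left(1 - 7\right)} = \sqrt{\left(-7\right) \left(-6\right)} = \sqrt{42} \approx 6.4807$)
$n{\left(-2 \right)} 0 \left(R - 10\right) = \left(5 - -12\right) 0 \left(\sqrt{42} - 10\right) = \left(5 + 12\right) 0 \left(-10 + \sqrt{42}\right) = 17 \cdot 0 \left(-10 + \sqrt{42}\right) = 0 \left(-10 + \sqrt{42}\right) = 0$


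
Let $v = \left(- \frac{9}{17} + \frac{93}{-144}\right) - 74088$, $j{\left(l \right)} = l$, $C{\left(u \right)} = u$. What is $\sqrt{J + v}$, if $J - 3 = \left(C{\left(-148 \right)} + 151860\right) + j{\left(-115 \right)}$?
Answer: $\frac{\sqrt{3225690483}}{204} \approx 278.41$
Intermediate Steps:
$J = 151600$ ($J = 3 + \left(\left(-148 + 151860\right) - 115\right) = 3 + \left(151712 - 115\right) = 3 + 151597 = 151600$)
$v = - \frac{60456767}{816}$ ($v = \left(\left(-9\right) \frac{1}{17} + 93 \left(- \frac{1}{144}\right)\right) - 74088 = \left(- \frac{9}{17} - \frac{31}{48}\right) - 74088 = - \frac{959}{816} - 74088 = - \frac{60456767}{816} \approx -74089.0$)
$\sqrt{J + v} = \sqrt{151600 - \frac{60456767}{816}} = \sqrt{\frac{63248833}{816}} = \frac{\sqrt{3225690483}}{204}$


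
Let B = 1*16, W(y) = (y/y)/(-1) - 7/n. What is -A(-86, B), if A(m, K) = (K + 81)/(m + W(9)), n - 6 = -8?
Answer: 194/167 ≈ 1.1617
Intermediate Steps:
n = -2 (n = 6 - 8 = -2)
W(y) = 5/2 (W(y) = (y/y)/(-1) - 7/(-2) = 1*(-1) - 7*(-1/2) = -1 + 7/2 = 5/2)
B = 16
A(m, K) = (81 + K)/(5/2 + m) (A(m, K) = (K + 81)/(m + 5/2) = (81 + K)/(5/2 + m))
-A(-86, B) = -2*(81 + 16)/(5 + 2*(-86)) = -2*97/(5 - 172) = -2*97/(-167) = -2*(-1)*97/167 = -1*(-194/167) = 194/167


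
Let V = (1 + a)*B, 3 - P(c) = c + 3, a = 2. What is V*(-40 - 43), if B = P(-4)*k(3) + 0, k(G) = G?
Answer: -2988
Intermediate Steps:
P(c) = -c (P(c) = 3 - (c + 3) = 3 - (3 + c) = 3 + (-3 - c) = -c)
B = 12 (B = -1*(-4)*3 + 0 = 4*3 + 0 = 12 + 0 = 12)
V = 36 (V = (1 + 2)*12 = 3*12 = 36)
V*(-40 - 43) = 36*(-40 - 43) = 36*(-83) = -2988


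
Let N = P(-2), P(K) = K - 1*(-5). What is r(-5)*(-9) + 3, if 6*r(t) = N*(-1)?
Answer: 15/2 ≈ 7.5000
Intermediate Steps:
P(K) = 5 + K (P(K) = K + 5 = 5 + K)
N = 3 (N = 5 - 2 = 3)
r(t) = -1/2 (r(t) = (3*(-1))/6 = (1/6)*(-3) = -1/2)
r(-5)*(-9) + 3 = -1/2*(-9) + 3 = 9/2 + 3 = 15/2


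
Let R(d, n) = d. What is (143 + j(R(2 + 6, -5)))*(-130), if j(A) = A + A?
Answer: -20670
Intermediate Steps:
j(A) = 2*A
(143 + j(R(2 + 6, -5)))*(-130) = (143 + 2*(2 + 6))*(-130) = (143 + 2*8)*(-130) = (143 + 16)*(-130) = 159*(-130) = -20670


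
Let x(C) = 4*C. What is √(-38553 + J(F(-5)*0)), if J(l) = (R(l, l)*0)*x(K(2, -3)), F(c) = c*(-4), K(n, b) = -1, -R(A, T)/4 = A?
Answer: I*√38553 ≈ 196.35*I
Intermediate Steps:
R(A, T) = -4*A
F(c) = -4*c
J(l) = 0 (J(l) = (-4*l*0)*(4*(-1)) = 0*(-4) = 0)
√(-38553 + J(F(-5)*0)) = √(-38553 + 0) = √(-38553) = I*√38553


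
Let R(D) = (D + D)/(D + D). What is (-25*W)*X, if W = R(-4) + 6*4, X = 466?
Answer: -291250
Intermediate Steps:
R(D) = 1 (R(D) = (2*D)/((2*D)) = (2*D)*(1/(2*D)) = 1)
W = 25 (W = 1 + 6*4 = 1 + 24 = 25)
(-25*W)*X = -25*25*466 = -625*466 = -291250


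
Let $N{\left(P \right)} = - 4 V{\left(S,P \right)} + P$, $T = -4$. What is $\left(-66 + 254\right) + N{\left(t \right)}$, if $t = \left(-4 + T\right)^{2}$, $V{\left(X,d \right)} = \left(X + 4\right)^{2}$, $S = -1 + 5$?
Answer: $-4$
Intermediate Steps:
$S = 4$
$V{\left(X,d \right)} = \left(4 + X\right)^{2}$
$t = 64$ ($t = \left(-4 - 4\right)^{2} = \left(-8\right)^{2} = 64$)
$N{\left(P \right)} = -256 + P$ ($N{\left(P \right)} = - 4 \left(4 + 4\right)^{2} + P = - 4 \cdot 8^{2} + P = \left(-4\right) 64 + P = -256 + P$)
$\left(-66 + 254\right) + N{\left(t \right)} = \left(-66 + 254\right) + \left(-256 + 64\right) = 188 - 192 = -4$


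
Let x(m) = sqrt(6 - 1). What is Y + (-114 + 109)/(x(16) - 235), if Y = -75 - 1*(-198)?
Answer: 1358647/11044 + sqrt(5)/11044 ≈ 123.02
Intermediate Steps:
x(m) = sqrt(5)
Y = 123 (Y = -75 + 198 = 123)
Y + (-114 + 109)/(x(16) - 235) = 123 + (-114 + 109)/(sqrt(5) - 235) = 123 - 5/(-235 + sqrt(5))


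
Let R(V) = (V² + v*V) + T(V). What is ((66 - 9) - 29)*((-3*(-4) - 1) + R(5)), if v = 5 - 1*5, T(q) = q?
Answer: 1148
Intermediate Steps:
v = 0 (v = 5 - 5 = 0)
R(V) = V + V² (R(V) = (V² + 0*V) + V = (V² + 0) + V = V² + V = V + V²)
((66 - 9) - 29)*((-3*(-4) - 1) + R(5)) = ((66 - 9) - 29)*((-3*(-4) - 1) + 5*(1 + 5)) = (57 - 29)*((12 - 1) + 5*6) = 28*(11 + 30) = 28*41 = 1148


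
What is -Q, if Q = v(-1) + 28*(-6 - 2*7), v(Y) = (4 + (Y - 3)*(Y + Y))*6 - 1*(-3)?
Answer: 485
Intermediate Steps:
v(Y) = 27 + 12*Y*(-3 + Y) (v(Y) = (4 + (-3 + Y)*(2*Y))*6 + 3 = (4 + 2*Y*(-3 + Y))*6 + 3 = (24 + 12*Y*(-3 + Y)) + 3 = 27 + 12*Y*(-3 + Y))
Q = -485 (Q = (27 - 36*(-1) + 12*(-1)**2) + 28*(-6 - 2*7) = (27 + 36 + 12*1) + 28*(-6 - 14) = (27 + 36 + 12) + 28*(-20) = 75 - 560 = -485)
-Q = -1*(-485) = 485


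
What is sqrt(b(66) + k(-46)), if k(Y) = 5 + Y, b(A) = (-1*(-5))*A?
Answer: 17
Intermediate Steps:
b(A) = 5*A
sqrt(b(66) + k(-46)) = sqrt(5*66 + (5 - 46)) = sqrt(330 - 41) = sqrt(289) = 17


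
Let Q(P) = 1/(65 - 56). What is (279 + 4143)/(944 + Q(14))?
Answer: 39798/8497 ≈ 4.6838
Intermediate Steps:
Q(P) = ⅑ (Q(P) = 1/9 = ⅑)
(279 + 4143)/(944 + Q(14)) = (279 + 4143)/(944 + ⅑) = 4422/(8497/9) = 4422*(9/8497) = 39798/8497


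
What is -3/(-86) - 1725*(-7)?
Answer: 1038453/86 ≈ 12075.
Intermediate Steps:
-3/(-86) - 1725*(-7) = -3*(-1/86) - 115*(-105) = 3/86 + 12075 = 1038453/86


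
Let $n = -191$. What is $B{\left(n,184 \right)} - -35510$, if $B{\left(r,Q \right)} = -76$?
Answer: $35434$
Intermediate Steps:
$B{\left(n,184 \right)} - -35510 = -76 - -35510 = -76 + 35510 = 35434$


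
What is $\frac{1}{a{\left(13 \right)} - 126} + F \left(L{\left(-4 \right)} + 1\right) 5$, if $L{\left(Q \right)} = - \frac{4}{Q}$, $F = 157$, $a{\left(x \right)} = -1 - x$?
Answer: $\frac{219799}{140} \approx 1570.0$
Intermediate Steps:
$\frac{1}{a{\left(13 \right)} - 126} + F \left(L{\left(-4 \right)} + 1\right) 5 = \frac{1}{\left(-1 - 13\right) - 126} + 157 \left(- \frac{4}{-4} + 1\right) 5 = \frac{1}{\left(-1 - 13\right) - 126} + 157 \left(\left(-4\right) \left(- \frac{1}{4}\right) + 1\right) 5 = \frac{1}{-14 - 126} + 157 \left(1 + 1\right) 5 = \frac{1}{-140} + 157 \cdot 2 \cdot 5 = - \frac{1}{140} + 157 \cdot 10 = - \frac{1}{140} + 1570 = \frac{219799}{140}$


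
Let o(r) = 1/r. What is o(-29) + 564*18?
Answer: 294407/29 ≈ 10152.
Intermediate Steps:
o(-29) + 564*18 = 1/(-29) + 564*18 = -1/29 + 10152 = 294407/29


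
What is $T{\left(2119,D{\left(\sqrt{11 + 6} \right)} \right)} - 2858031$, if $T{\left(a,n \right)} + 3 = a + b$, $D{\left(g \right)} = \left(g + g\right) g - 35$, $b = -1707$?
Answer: $-2857622$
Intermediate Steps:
$D{\left(g \right)} = -35 + 2 g^{2}$ ($D{\left(g \right)} = 2 g g - 35 = 2 g^{2} - 35 = -35 + 2 g^{2}$)
$T{\left(a,n \right)} = -1710 + a$ ($T{\left(a,n \right)} = -3 + \left(a - 1707\right) = -3 + \left(-1707 + a\right) = -1710 + a$)
$T{\left(2119,D{\left(\sqrt{11 + 6} \right)} \right)} - 2858031 = \left(-1710 + 2119\right) - 2858031 = 409 - 2858031 = -2857622$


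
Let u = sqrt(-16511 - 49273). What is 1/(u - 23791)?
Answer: -23791/566077465 - 2*I*sqrt(16446)/566077465 ≈ -4.2028e-5 - 4.5309e-7*I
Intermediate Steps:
u = 2*I*sqrt(16446) (u = sqrt(-65784) = 2*I*sqrt(16446) ≈ 256.48*I)
1/(u - 23791) = 1/(2*I*sqrt(16446) - 23791) = 1/(-23791 + 2*I*sqrt(16446))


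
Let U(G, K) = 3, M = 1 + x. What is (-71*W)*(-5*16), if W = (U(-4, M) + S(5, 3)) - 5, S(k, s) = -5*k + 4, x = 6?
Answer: -130640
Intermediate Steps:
S(k, s) = 4 - 5*k
M = 7 (M = 1 + 6 = 7)
W = -23 (W = (3 + (4 - 5*5)) - 5 = (3 + (4 - 25)) - 5 = (3 - 21) - 5 = -18 - 5 = -23)
(-71*W)*(-5*16) = (-71*(-23))*(-5*16) = 1633*(-80) = -130640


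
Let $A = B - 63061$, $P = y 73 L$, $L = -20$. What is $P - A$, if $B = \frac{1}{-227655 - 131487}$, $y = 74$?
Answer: $- \frac{16153848017}{359142} \approx -44979.0$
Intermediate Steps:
$P = -108040$ ($P = 74 \cdot 73 \left(-20\right) = 5402 \left(-20\right) = -108040$)
$B = - \frac{1}{359142}$ ($B = \frac{1}{-359142} = - \frac{1}{359142} \approx -2.7844 \cdot 10^{-6}$)
$A = - \frac{22647853663}{359142}$ ($A = - \frac{1}{359142} - 63061 = - \frac{22647853663}{359142} \approx -63061.0$)
$P - A = -108040 - - \frac{22647853663}{359142} = -108040 + \frac{22647853663}{359142} = - \frac{16153848017}{359142}$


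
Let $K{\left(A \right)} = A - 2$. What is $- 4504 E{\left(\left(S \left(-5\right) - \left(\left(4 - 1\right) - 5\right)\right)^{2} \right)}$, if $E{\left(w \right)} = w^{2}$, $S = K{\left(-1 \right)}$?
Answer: $-376178584$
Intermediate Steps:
$K{\left(A \right)} = -2 + A$
$S = -3$ ($S = -2 - 1 = -3$)
$- 4504 E{\left(\left(S \left(-5\right) - \left(\left(4 - 1\right) - 5\right)\right)^{2} \right)} = - 4504 \left(\left(\left(-3\right) \left(-5\right) - \left(\left(4 - 1\right) - 5\right)\right)^{2}\right)^{2} = - 4504 \left(\left(15 - \left(3 - 5\right)\right)^{2}\right)^{2} = - 4504 \left(\left(15 - -2\right)^{2}\right)^{2} = - 4504 \left(\left(15 + 2\right)^{2}\right)^{2} = - 4504 \left(17^{2}\right)^{2} = - 4504 \cdot 289^{2} = \left(-4504\right) 83521 = -376178584$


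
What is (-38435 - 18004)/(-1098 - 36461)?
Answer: 56439/37559 ≈ 1.5027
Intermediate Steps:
(-38435 - 18004)/(-1098 - 36461) = -56439/(-37559) = -56439*(-1/37559) = 56439/37559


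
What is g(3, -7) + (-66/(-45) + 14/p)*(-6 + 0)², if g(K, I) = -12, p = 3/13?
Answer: 11124/5 ≈ 2224.8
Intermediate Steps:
p = 3/13 (p = 3*(1/13) = 3/13 ≈ 0.23077)
g(3, -7) + (-66/(-45) + 14/p)*(-6 + 0)² = -12 + (-66/(-45) + 14/(3/13))*(-6 + 0)² = -12 + (-66*(-1/45) + 14*(13/3))*(-6)² = -12 + (22/15 + 182/3)*36 = -12 + (932/15)*36 = -12 + 11184/5 = 11124/5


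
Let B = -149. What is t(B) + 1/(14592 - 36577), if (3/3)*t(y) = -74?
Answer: -1626891/21985 ≈ -74.000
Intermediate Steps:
t(y) = -74
t(B) + 1/(14592 - 36577) = -74 + 1/(14592 - 36577) = -74 + 1/(-21985) = -74 - 1/21985 = -1626891/21985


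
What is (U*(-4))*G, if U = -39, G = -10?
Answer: -1560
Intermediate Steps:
(U*(-4))*G = -39*(-4)*(-10) = 156*(-10) = -1560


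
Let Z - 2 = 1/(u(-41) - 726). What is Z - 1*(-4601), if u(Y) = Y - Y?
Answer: 3341777/726 ≈ 4603.0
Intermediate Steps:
u(Y) = 0
Z = 1451/726 (Z = 2 + 1/(0 - 726) = 2 + 1/(-726) = 2 - 1/726 = 1451/726 ≈ 1.9986)
Z - 1*(-4601) = 1451/726 - 1*(-4601) = 1451/726 + 4601 = 3341777/726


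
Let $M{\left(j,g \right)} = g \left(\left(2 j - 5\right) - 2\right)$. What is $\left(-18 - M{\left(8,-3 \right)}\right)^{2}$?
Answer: $81$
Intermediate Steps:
$M{\left(j,g \right)} = g \left(-7 + 2 j\right)$ ($M{\left(j,g \right)} = g \left(\left(-5 + 2 j\right) - 2\right) = g \left(-7 + 2 j\right)$)
$\left(-18 - M{\left(8,-3 \right)}\right)^{2} = \left(-18 - - 3 \left(-7 + 2 \cdot 8\right)\right)^{2} = \left(-18 - - 3 \left(-7 + 16\right)\right)^{2} = \left(-18 - \left(-3\right) 9\right)^{2} = \left(-18 - -27\right)^{2} = \left(-18 + 27\right)^{2} = 9^{2} = 81$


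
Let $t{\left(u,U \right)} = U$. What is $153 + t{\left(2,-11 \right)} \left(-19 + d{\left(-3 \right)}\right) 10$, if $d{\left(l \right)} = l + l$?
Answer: $2903$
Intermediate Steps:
$d{\left(l \right)} = 2 l$
$153 + t{\left(2,-11 \right)} \left(-19 + d{\left(-3 \right)}\right) 10 = 153 - 11 \left(-19 + 2 \left(-3\right)\right) 10 = 153 - 11 \left(-19 - 6\right) 10 = 153 - 11 \left(\left(-25\right) 10\right) = 153 - -2750 = 153 + 2750 = 2903$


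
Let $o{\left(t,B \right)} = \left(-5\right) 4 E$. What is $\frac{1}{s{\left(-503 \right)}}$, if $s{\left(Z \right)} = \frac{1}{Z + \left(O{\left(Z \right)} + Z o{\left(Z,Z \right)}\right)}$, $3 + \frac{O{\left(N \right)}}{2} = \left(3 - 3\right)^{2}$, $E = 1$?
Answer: $9551$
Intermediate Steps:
$O{\left(N \right)} = -6$ ($O{\left(N \right)} = -6 + 2 \left(3 - 3\right)^{2} = -6 + 2 \cdot 0^{2} = -6 + 2 \cdot 0 = -6 + 0 = -6$)
$o{\left(t,B \right)} = -20$ ($o{\left(t,B \right)} = \left(-5\right) 4 \cdot 1 = \left(-20\right) 1 = -20$)
$s{\left(Z \right)} = \frac{1}{-6 - 19 Z}$ ($s{\left(Z \right)} = \frac{1}{Z + \left(-6 + Z \left(-20\right)\right)} = \frac{1}{Z - \left(6 + 20 Z\right)} = \frac{1}{-6 - 19 Z}$)
$\frac{1}{s{\left(-503 \right)}} = \frac{1}{\left(-1\right) \frac{1}{6 + 19 \left(-503\right)}} = \frac{1}{\left(-1\right) \frac{1}{6 - 9557}} = \frac{1}{\left(-1\right) \frac{1}{-9551}} = \frac{1}{\left(-1\right) \left(- \frac{1}{9551}\right)} = \frac{1}{\frac{1}{9551}} = 9551$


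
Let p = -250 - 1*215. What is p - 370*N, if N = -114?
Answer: 41715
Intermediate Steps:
p = -465 (p = -250 - 215 = -465)
p - 370*N = -465 - 370*(-114) = -465 + 42180 = 41715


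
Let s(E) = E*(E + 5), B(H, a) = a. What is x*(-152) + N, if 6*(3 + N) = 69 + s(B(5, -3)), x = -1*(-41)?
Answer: -12449/2 ≈ -6224.5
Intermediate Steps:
x = 41
s(E) = E*(5 + E)
N = 15/2 (N = -3 + (69 - 3*(5 - 3))/6 = -3 + (69 - 3*2)/6 = -3 + (69 - 6)/6 = -3 + (1/6)*63 = -3 + 21/2 = 15/2 ≈ 7.5000)
x*(-152) + N = 41*(-152) + 15/2 = -6232 + 15/2 = -12449/2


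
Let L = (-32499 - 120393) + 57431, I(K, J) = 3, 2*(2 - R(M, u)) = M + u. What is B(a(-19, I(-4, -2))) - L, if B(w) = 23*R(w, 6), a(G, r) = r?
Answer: 190807/2 ≈ 95404.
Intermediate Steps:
R(M, u) = 2 - M/2 - u/2 (R(M, u) = 2 - (M + u)/2 = 2 + (-M/2 - u/2) = 2 - M/2 - u/2)
B(w) = -23 - 23*w/2 (B(w) = 23*(2 - w/2 - ½*6) = 23*(2 - w/2 - 3) = 23*(-1 - w/2) = -23 - 23*w/2)
L = -95461 (L = -152892 + 57431 = -95461)
B(a(-19, I(-4, -2))) - L = (-23 - 23/2*3) - 1*(-95461) = (-23 - 69/2) + 95461 = -115/2 + 95461 = 190807/2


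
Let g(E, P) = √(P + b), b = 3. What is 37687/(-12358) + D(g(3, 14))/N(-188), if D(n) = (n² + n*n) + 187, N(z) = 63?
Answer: 356837/778554 ≈ 0.45833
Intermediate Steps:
g(E, P) = √(3 + P) (g(E, P) = √(P + 3) = √(3 + P))
D(n) = 187 + 2*n² (D(n) = (n² + n²) + 187 = 2*n² + 187 = 187 + 2*n²)
37687/(-12358) + D(g(3, 14))/N(-188) = 37687/(-12358) + (187 + 2*(√(3 + 14))²)/63 = 37687*(-1/12358) + (187 + 2*(√17)²)*(1/63) = -37687/12358 + (187 + 2*17)*(1/63) = -37687/12358 + (187 + 34)*(1/63) = -37687/12358 + 221*(1/63) = -37687/12358 + 221/63 = 356837/778554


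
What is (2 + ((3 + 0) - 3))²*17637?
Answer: 70548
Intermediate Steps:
(2 + ((3 + 0) - 3))²*17637 = (2 + (3 - 3))²*17637 = (2 + 0)²*17637 = 2²*17637 = 4*17637 = 70548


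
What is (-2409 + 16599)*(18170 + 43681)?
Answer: 877665690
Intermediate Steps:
(-2409 + 16599)*(18170 + 43681) = 14190*61851 = 877665690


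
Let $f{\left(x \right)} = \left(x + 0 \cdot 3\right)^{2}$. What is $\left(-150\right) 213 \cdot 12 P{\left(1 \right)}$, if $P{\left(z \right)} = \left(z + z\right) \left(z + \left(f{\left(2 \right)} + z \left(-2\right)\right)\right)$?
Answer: $-2300400$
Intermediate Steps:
$f{\left(x \right)} = x^{2}$ ($f{\left(x \right)} = \left(x + 0\right)^{2} = x^{2}$)
$P{\left(z \right)} = 2 z \left(4 - z\right)$ ($P{\left(z \right)} = \left(z + z\right) \left(z + \left(2^{2} + z \left(-2\right)\right)\right) = 2 z \left(z - \left(-4 + 2 z\right)\right) = 2 z \left(4 - z\right)$)
$\left(-150\right) 213 \cdot 12 P{\left(1 \right)} = \left(-150\right) 213 \cdot 12 \cdot 2 \cdot 1 \left(4 - 1\right) = - 31950 \cdot 12 \cdot 2 \cdot 1 \left(4 - 1\right) = - 31950 \cdot 12 \cdot 2 \cdot 1 \cdot 3 = - 31950 \cdot 12 \cdot 6 = \left(-31950\right) 72 = -2300400$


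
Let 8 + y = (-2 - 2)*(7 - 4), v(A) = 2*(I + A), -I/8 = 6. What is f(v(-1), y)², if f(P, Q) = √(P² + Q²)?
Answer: 10004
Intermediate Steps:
I = -48 (I = -8*6 = -48)
v(A) = -96 + 2*A (v(A) = 2*(-48 + A) = -96 + 2*A)
y = -20 (y = -8 + (-2 - 2)*(7 - 4) = -8 - 4*3 = -8 - 12 = -20)
f(v(-1), y)² = (√((-96 + 2*(-1))² + (-20)²))² = (√((-96 - 2)² + 400))² = (√((-98)² + 400))² = (√(9604 + 400))² = (√10004)² = (2*√2501)² = 10004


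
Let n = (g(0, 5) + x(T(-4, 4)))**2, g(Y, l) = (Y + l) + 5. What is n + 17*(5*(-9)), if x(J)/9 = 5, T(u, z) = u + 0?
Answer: 2260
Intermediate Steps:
T(u, z) = u
g(Y, l) = 5 + Y + l
x(J) = 45 (x(J) = 9*5 = 45)
n = 3025 (n = ((5 + 0 + 5) + 45)**2 = (10 + 45)**2 = 55**2 = 3025)
n + 17*(5*(-9)) = 3025 + 17*(5*(-9)) = 3025 + 17*(-45) = 3025 - 765 = 2260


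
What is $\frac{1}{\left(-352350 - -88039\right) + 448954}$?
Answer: $\frac{1}{184643} \approx 5.4159 \cdot 10^{-6}$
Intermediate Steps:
$\frac{1}{\left(-352350 - -88039\right) + 448954} = \frac{1}{\left(-352350 + 88039\right) + 448954} = \frac{1}{-264311 + 448954} = \frac{1}{184643}$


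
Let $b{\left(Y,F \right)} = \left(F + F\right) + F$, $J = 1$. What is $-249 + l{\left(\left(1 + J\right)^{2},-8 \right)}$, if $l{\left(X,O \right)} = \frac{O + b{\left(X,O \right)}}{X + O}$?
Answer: $-241$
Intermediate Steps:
$b{\left(Y,F \right)} = 3 F$ ($b{\left(Y,F \right)} = 2 F + F = 3 F$)
$l{\left(X,O \right)} = \frac{4 O}{O + X}$ ($l{\left(X,O \right)} = \frac{O + 3 O}{X + O} = \frac{4 O}{O + X}$)
$-249 + l{\left(\left(1 + J\right)^{2},-8 \right)} = -249 + 4 \left(-8\right) \frac{1}{-8 + \left(1 + 1\right)^{2}} = -249 + 4 \left(-8\right) \frac{1}{-8 + 2^{2}} = -249 + 4 \left(-8\right) \frac{1}{-8 + 4} = -249 + 4 \left(-8\right) \frac{1}{-4} = -249 + 4 \left(-8\right) \left(- \frac{1}{4}\right) = -249 + 8 = -241$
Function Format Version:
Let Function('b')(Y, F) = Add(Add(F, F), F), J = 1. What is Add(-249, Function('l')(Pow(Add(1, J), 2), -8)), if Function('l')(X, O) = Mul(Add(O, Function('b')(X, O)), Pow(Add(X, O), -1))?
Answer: -241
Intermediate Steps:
Function('b')(Y, F) = Mul(3, F) (Function('b')(Y, F) = Add(Mul(2, F), F) = Mul(3, F))
Function('l')(X, O) = Mul(4, O, Pow(Add(O, X), -1)) (Function('l')(X, O) = Mul(Add(O, Mul(3, O)), Pow(Add(X, O), -1)) = Mul(Mul(4, O), Pow(Add(O, X), -1)) = Mul(4, O, Pow(Add(O, X), -1)))
Add(-249, Function('l')(Pow(Add(1, J), 2), -8)) = Add(-249, Mul(4, -8, Pow(Add(-8, Pow(Add(1, 1), 2)), -1))) = Add(-249, Mul(4, -8, Pow(Add(-8, Pow(2, 2)), -1))) = Add(-249, Mul(4, -8, Pow(Add(-8, 4), -1))) = Add(-249, Mul(4, -8, Pow(-4, -1))) = Add(-249, Mul(4, -8, Rational(-1, 4))) = Add(-249, 8) = -241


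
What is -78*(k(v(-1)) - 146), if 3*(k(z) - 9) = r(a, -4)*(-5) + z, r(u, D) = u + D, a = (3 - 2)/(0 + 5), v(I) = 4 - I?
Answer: 10062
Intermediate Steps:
a = ⅕ (a = 1/5 = 1*(⅕) = ⅕ ≈ 0.20000)
r(u, D) = D + u
k(z) = 46/3 + z/3 (k(z) = 9 + ((-4 + ⅕)*(-5) + z)/3 = 9 + (-19/5*(-5) + z)/3 = 9 + (19 + z)/3 = 9 + (19/3 + z/3) = 46/3 + z/3)
-78*(k(v(-1)) - 146) = -78*((46/3 + (4 - 1*(-1))/3) - 146) = -78*((46/3 + (4 + 1)/3) - 146) = -78*((46/3 + (⅓)*5) - 146) = -78*((46/3 + 5/3) - 146) = -78*(17 - 146) = -78*(-129) = 10062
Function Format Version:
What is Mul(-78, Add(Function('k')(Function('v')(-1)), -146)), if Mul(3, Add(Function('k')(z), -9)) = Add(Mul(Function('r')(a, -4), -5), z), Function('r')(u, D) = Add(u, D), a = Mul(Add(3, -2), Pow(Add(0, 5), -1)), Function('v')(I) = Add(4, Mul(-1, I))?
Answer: 10062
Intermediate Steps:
a = Rational(1, 5) (a = Mul(1, Pow(5, -1)) = Mul(1, Rational(1, 5)) = Rational(1, 5) ≈ 0.20000)
Function('r')(u, D) = Add(D, u)
Function('k')(z) = Add(Rational(46, 3), Mul(Rational(1, 3), z)) (Function('k')(z) = Add(9, Mul(Rational(1, 3), Add(Mul(Add(-4, Rational(1, 5)), -5), z))) = Add(9, Mul(Rational(1, 3), Add(Mul(Rational(-19, 5), -5), z))) = Add(9, Mul(Rational(1, 3), Add(19, z))) = Add(9, Add(Rational(19, 3), Mul(Rational(1, 3), z))) = Add(Rational(46, 3), Mul(Rational(1, 3), z)))
Mul(-78, Add(Function('k')(Function('v')(-1)), -146)) = Mul(-78, Add(Add(Rational(46, 3), Mul(Rational(1, 3), Add(4, Mul(-1, -1)))), -146)) = Mul(-78, Add(Add(Rational(46, 3), Mul(Rational(1, 3), Add(4, 1))), -146)) = Mul(-78, Add(Add(Rational(46, 3), Mul(Rational(1, 3), 5)), -146)) = Mul(-78, Add(Add(Rational(46, 3), Rational(5, 3)), -146)) = Mul(-78, Add(17, -146)) = Mul(-78, -129) = 10062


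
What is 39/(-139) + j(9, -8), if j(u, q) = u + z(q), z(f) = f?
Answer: 100/139 ≈ 0.71942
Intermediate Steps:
j(u, q) = q + u (j(u, q) = u + q = q + u)
39/(-139) + j(9, -8) = 39/(-139) + (-8 + 9) = -1/139*39 + 1 = -39/139 + 1 = 100/139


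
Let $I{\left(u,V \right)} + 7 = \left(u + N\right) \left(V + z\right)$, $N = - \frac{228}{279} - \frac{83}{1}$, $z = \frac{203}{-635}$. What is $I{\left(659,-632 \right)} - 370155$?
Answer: $- \frac{14446061742}{19685} \approx -7.3386 \cdot 10^{5}$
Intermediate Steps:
$z = - \frac{203}{635}$ ($z = 203 \left(- \frac{1}{635}\right) = - \frac{203}{635} \approx -0.31968$)
$N = - \frac{7795}{93}$ ($N = \left(-228\right) \frac{1}{279} - 83 = - \frac{76}{93} - 83 = - \frac{7795}{93} \approx -83.817$)
$I{\left(u,V \right)} = -7 + \left(- \frac{7795}{93} + u\right) \left(- \frac{203}{635} + V\right)$ ($I{\left(u,V \right)} = -7 + \left(u - \frac{7795}{93}\right) \left(V - \frac{203}{635}\right) = -7 + \left(- \frac{7795}{93} + u\right) \left(- \frac{203}{635} + V\right)$)
$I{\left(659,-632 \right)} - 370155 = \left(\frac{233800}{11811} - - \frac{4926440}{93} - \frac{133777}{635} - 416488\right) - 370155 = \left(\frac{233800}{11811} + \frac{4926440}{93} - \frac{133777}{635} - 416488\right) - 370155 = - \frac{7159560567}{19685} - 370155 = - \frac{14446061742}{19685}$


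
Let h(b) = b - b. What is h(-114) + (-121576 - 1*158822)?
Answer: -280398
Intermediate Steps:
h(b) = 0
h(-114) + (-121576 - 1*158822) = 0 + (-121576 - 1*158822) = 0 + (-121576 - 158822) = 0 - 280398 = -280398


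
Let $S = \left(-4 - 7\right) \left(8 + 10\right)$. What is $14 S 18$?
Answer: $-49896$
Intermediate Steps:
$S = -198$ ($S = \left(-11\right) 18 = -198$)
$14 S 18 = 14 \left(-198\right) 18 = \left(-2772\right) 18 = -49896$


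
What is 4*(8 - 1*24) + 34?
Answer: -30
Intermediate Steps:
4*(8 - 1*24) + 34 = 4*(8 - 24) + 34 = 4*(-16) + 34 = -64 + 34 = -30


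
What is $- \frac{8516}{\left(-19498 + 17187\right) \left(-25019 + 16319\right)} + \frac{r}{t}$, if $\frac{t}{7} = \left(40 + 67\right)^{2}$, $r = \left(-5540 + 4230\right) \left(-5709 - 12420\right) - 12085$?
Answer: $\frac{119311602090178}{402832778775} \approx 296.18$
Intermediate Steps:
$r = 23736905$ ($r = \left(-1310\right) \left(-18129\right) - 12085 = 23748990 - 12085 = 23736905$)
$t = 80143$ ($t = 7 \left(40 + 67\right)^{2} = 7 \cdot 107^{2} = 7 \cdot 11449 = 80143$)
$- \frac{8516}{\left(-19498 + 17187\right) \left(-25019 + 16319\right)} + \frac{r}{t} = - \frac{8516}{\left(-19498 + 17187\right) \left(-25019 + 16319\right)} + \frac{23736905}{80143} = - \frac{8516}{\left(-2311\right) \left(-8700\right)} + 23736905 \cdot \frac{1}{80143} = - \frac{8516}{20105700} + \frac{23736905}{80143} = \left(-8516\right) \frac{1}{20105700} + \frac{23736905}{80143} = - \frac{2129}{5026425} + \frac{23736905}{80143} = \frac{119311602090178}{402832778775}$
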